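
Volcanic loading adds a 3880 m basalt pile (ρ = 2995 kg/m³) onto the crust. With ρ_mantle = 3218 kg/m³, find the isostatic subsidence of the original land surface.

3610 m

Subaerial loading: s = t ρ_load / ρ_m.
s = 3880 m × 2995/3218 = 3610 m.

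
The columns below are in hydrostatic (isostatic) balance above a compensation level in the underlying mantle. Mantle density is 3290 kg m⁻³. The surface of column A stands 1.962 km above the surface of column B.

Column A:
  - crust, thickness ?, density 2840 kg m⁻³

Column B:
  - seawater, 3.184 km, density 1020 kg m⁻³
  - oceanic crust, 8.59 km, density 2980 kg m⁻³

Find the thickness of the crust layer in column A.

Take the compensation level at the base of the deeper column (depth z_c below the surface of column A) and equate Σ ρ_i t_i down to z_c; mantle fills any gap and the z_c terms cancel.
Column A: x×2840 + (z_c − 0 − x)×3290
Column B: 1.962×0 + 3.184×1020 + 8.59×2980 + (z_c − 1.962 − 11.774)×3290
The z_c×3290 term appears on both sides and cancels. Collect the known terms of each column as K = Σ(ρt)_known − 3290 × (depth of known layers): K_A = 0 − 3290×0 = 0; K_B = 28845.88 − 3290×(1.962 + 11.774) = −16345.56.
Balance: K_A − x×(3290 − 2840) = K_B, so x = (K_A − K_B)/(3290 − 2840) = 16345.6/450 = 36.3 km.

36.3 km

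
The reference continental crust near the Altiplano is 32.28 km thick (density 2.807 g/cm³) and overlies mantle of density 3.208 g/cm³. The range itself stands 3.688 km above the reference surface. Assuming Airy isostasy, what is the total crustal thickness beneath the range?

61.8 km

Root depth r = h ρ_c / (ρ_m − ρ_c) = 3.688 km × 2.807 / 0.401 = 25.82 km.
Total thickness = T + h + r = 32.28 km + 3.688 km + 25.82 km = 61.8 km.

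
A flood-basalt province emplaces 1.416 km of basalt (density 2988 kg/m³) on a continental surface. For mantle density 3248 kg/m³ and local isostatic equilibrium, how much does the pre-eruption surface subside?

1.3 km

Subaerial loading: s = t ρ_load / ρ_m.
s = 1.416 km × 2988/3248 = 1.3 km.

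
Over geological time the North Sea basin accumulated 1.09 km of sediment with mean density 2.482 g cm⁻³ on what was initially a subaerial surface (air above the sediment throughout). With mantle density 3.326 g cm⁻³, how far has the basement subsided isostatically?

0.813 km

Subaerial load: s = t ρ_sed / ρ_m = 1.09 km × 2.482/3.326 = 0.813 km.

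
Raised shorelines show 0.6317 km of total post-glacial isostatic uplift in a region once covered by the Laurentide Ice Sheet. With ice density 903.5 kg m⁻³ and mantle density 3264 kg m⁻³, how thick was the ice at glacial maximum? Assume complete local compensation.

2.28 km

u = t ρ_ice/ρ_m → t = u ρ_m/ρ_ice = 0.6317 km × 3264/903.5 = 2.28 km.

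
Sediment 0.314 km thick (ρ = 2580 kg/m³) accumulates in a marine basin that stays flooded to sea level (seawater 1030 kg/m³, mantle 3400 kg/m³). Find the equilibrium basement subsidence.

0.205 km

Submarine loading: the sediment displaces seawater, and the subsidence is in turn flooded, so s (ρ_m − ρ_w) = t (ρ_sed − ρ_w).
s = 0.314 km × (2580 − 1030) / (3400 − 1030) = 0.205 km.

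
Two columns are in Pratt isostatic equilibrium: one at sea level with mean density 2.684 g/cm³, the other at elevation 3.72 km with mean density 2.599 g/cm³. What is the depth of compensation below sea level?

ρ_ref D = ρ (D + h) → D (ρ_ref − ρ) = ρ h.
D = ρ h/(ρ_ref − ρ) = 2.599 × 3.72 km/(2.684 − 2.599) = 114 km.

114 km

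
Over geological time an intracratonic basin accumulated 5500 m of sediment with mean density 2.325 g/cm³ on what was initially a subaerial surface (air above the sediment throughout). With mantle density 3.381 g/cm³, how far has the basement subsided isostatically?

Subaerial load: s = t ρ_sed / ρ_m = 5500 m × 2.325/3.381 = 3780 m.

3780 m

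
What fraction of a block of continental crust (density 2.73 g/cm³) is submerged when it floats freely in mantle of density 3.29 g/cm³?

83%

Submerged fraction = ρ_obj/ρ_fluid = 2.73/3.29 = 83%.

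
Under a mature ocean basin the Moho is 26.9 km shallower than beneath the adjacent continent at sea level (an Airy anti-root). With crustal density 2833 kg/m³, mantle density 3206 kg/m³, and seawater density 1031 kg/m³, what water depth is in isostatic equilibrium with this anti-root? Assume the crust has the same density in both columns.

Replacing a thickness d of crust by seawater at the top must be balanced by replacing crust with mantle at the base: d (ρ_c − ρ_w) = a (ρ_m − ρ_c).
d = a (ρ_m − ρ_c)/(ρ_c − ρ_w) = 26.9 km × 373/1802 = 5.57 km.

5.57 km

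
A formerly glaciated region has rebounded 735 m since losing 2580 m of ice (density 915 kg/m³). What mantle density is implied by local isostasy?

ρ_m = ρ_ice t / u = 915 × 2580 m/735 m = 3210 kg/m³.

3210 kg/m³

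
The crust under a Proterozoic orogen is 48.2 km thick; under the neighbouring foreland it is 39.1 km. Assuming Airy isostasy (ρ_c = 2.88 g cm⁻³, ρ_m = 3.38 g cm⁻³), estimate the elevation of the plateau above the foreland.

1.35 km

Excess crust Δ = 48.2 km − 39.1 km = 9.1 km, split between elevation h and root r with h + r = Δ.
Airy balance ρ_c h = (ρ_m − ρ_c) r gives r = h ρ_c/(ρ_m − ρ_c), so h (1 + ρ_c/(ρ_m − ρ_c)) = Δ, i.e. h = Δ (ρ_m − ρ_c)/ρ_m.
h = 9.1 km × 0.5/3.38 = 1.35 km.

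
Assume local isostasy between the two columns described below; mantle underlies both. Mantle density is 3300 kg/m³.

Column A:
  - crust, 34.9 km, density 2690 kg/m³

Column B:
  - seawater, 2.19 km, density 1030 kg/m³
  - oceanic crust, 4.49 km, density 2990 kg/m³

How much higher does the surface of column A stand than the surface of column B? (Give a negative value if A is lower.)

For any compensation level in the mantle, the mantle terms cancel and isostasy reduces to e = (Σt_A − Σt_B) − (Σ(ρt)_A − Σ(ρt)_B) / ρ_m.
Σt_A = 34.9 km; Σt_B = 6.68 km; Σ(ρt)_A = 93881; Σ(ρt)_B = 15680.8 (in km·kg/m³).
e = (34.9 − 6.68) − (93881 − 15680.8) / 3300 = 4.52 km.

4.52 km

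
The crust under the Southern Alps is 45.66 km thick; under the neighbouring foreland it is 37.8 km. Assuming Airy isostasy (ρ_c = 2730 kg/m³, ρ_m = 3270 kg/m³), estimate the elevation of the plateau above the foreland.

1.3 km

Excess crust Δ = 45.66 km − 37.8 km = 7.86 km, split between elevation h and root r with h + r = Δ.
Airy balance ρ_c h = (ρ_m − ρ_c) r gives r = h ρ_c/(ρ_m − ρ_c), so h (1 + ρ_c/(ρ_m − ρ_c)) = Δ, i.e. h = Δ (ρ_m − ρ_c)/ρ_m.
h = 7.86 km × 540/3270 = 1.3 km.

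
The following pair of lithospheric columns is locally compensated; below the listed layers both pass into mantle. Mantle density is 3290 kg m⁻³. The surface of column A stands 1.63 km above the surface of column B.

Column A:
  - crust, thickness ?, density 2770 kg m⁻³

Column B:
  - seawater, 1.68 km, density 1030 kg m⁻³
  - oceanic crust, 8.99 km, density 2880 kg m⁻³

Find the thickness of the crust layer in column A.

24.7 km

Take the compensation level at the base of the deeper column (depth z_c below the surface of column A) and equate Σ ρ_i t_i down to z_c; mantle fills any gap and the z_c terms cancel.
Column A: x×2770 + (z_c − 0 − x)×3290
Column B: 1.63×0 + 1.68×1030 + 8.99×2880 + (z_c − 1.63 − 10.67)×3290
The z_c×3290 term appears on both sides and cancels. Collect the known terms of each column as K = Σ(ρt)_known − 3290 × (depth of known layers): K_A = 0 − 3290×0 = 0; K_B = 27621.6 − 3290×(1.63 + 10.67) = −12845.4.
Balance: K_A − x×(3290 − 2770) = K_B, so x = (K_A − K_B)/(3290 − 2770) = 12845.4/520 = 24.7 km.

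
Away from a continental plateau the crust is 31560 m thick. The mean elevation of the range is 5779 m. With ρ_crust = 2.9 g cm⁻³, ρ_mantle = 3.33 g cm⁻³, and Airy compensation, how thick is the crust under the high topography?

Root depth r = h ρ_c / (ρ_m − ρ_c) = 5779 m × 2.9 / 0.43 = 38970 m.
Total thickness = T + h + r = 31560 m + 5779 m + 38970 m = 76300 m.

76300 m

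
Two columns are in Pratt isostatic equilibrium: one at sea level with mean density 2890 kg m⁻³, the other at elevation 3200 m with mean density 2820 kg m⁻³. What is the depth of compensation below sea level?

129000 m

ρ_ref D = ρ (D + h) → D (ρ_ref − ρ) = ρ h.
D = ρ h/(ρ_ref − ρ) = 2820 × 3200 m/(2890 − 2820) = 129000 m.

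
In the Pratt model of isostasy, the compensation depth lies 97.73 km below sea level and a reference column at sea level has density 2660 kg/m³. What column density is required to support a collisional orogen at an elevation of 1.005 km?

2630 kg/m³

Pratt balance: ρ_ref D = ρ (D + h).
ρ = ρ_ref D/(D + h) = 2660 × 97.73 km/(97.73 km + 1.005 km) = 2630 kg/m³.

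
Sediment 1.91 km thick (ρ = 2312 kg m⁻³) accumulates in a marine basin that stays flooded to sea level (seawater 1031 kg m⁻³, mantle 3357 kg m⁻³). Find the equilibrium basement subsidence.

Submarine loading: the sediment displaces seawater, and the subsidence is in turn flooded, so s (ρ_m − ρ_w) = t (ρ_sed − ρ_w).
s = 1.91 km × (2312 − 1031) / (3357 − 1031) = 1.05 km.

1.05 km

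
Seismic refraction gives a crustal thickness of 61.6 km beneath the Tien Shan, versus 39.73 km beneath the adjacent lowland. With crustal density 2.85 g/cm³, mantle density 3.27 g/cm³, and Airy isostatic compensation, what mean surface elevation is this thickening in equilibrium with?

2.81 km

Excess crust Δ = 61.6 km − 39.73 km = 21.87 km, split between elevation h and root r with h + r = Δ.
Airy balance ρ_c h = (ρ_m − ρ_c) r gives r = h ρ_c/(ρ_m − ρ_c), so h (1 + ρ_c/(ρ_m − ρ_c)) = Δ, i.e. h = Δ (ρ_m − ρ_c)/ρ_m.
h = 21.87 km × 0.42/3.27 = 2.81 km.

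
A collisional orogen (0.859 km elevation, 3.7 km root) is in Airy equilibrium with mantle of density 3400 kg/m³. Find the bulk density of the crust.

2760 kg/m³

ρ_c h = (ρ_m − ρ_c) r → ρ_c (h + r) = ρ_m r → ρ_c = ρ_m r / (h + r).
ρ_c = 3400 × 3.7 km / (0.859 km + 3.7 km) = 2760 kg/m³.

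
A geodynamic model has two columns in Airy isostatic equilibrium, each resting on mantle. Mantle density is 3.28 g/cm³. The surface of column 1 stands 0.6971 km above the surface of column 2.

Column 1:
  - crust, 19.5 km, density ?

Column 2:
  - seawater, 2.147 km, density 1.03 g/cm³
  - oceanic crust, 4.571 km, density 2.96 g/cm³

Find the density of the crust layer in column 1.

Take the compensation level at the base of the deeper column (depth z_c below the surface of column 1) and equate Σ ρ_i t_i down to z_c; mantle fills any gap and the z_c terms cancel.
Column 1: 19.5×ρ + (z_c − 19.5)×3.28
Column 2: 0.6971×0 + 2.147×1.03 + 4.571×2.96 + (z_c − 0.6971 − 6.718)×3.28
The z_c×3.28 term appears on both sides and cancels. Collect the known terms of each column as K = Σ(ρt)_known − 3.28 × (depth of known layers): K_1 = 0 − 3.28×19.5 = −63.96; K_2 = 15.74157 − 3.28×(0.6971 + 6.718) = −8.579958.
Balance: K_1 + 19.5×ρ = K_2, so ρ = (K_2 − K_1)/19.5 = 55.38/19.5 = 2.84 g/cm³.

2.84 g/cm³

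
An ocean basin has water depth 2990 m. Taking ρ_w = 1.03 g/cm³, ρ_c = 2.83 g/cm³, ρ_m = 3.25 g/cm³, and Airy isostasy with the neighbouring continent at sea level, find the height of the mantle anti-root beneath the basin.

12800 m

Isostatic balance requires: replacing crust with seawater at the top is compensated by replacing crust with mantle at the base: d (ρ_c − ρ_w) = a (ρ_m − ρ_c).
a = d (ρ_c − ρ_w)/(ρ_m − ρ_c) = 2990 m × 1.8/0.42 = 12800 m.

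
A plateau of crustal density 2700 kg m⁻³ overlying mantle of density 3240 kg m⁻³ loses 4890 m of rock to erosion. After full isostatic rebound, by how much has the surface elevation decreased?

Rebound u = e ρ_c/ρ_m = 4890 m × 2700/3240 = 4075 m.
Net surface drop = e − u = 4890 m − 4075 m = e (ρ_m − ρ_c)/ρ_m = 815 m.

815 m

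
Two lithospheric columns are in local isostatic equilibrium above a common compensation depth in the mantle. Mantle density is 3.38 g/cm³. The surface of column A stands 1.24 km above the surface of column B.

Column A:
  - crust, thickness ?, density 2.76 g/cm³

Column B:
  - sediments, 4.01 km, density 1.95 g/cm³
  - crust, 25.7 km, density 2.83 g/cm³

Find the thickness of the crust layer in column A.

38.8 km

Take the compensation level at the base of the deeper column (depth z_c below the surface of column A) and equate Σ ρ_i t_i down to z_c; mantle fills any gap and the z_c terms cancel.
Column A: x×2.76 + (z_c − 0 − x)×3.38
Column B: 1.24×0 + 4.01×1.95 + 25.7×2.83 + (z_c − 1.24 − 29.71)×3.38
The z_c×3.38 term appears on both sides and cancels. Collect the known terms of each column as K = Σ(ρt)_known − 3.38 × (depth of known layers): K_A = 0 − 3.38×0 = 0; K_B = 80.5505 − 3.38×(1.24 + 29.71) = −24.0605.
Balance: K_A − x×(3.38 − 2.76) = K_B, so x = (K_A − K_B)/(3.38 − 2.76) = 24.0605/0.62 = 38.8 km.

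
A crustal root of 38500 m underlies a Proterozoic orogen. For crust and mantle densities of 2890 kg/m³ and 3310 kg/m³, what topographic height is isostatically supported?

Isostatic balance requires: ρ_c h = (ρ_m − ρ_c) r.
h = r (ρ_m − ρ_c) / ρ_c = 38500 m × (3310 − 2890) / 2890 = 5600 m.

5600 m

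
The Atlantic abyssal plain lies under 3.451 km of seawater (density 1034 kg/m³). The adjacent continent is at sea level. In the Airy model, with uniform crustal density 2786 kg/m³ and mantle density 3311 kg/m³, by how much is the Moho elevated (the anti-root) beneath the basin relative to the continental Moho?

11.5 km

By Archimedes' principle applied to the lithosphere: replacing crust with seawater at the top is compensated by replacing crust with mantle at the base: d (ρ_c − ρ_w) = a (ρ_m − ρ_c).
a = d (ρ_c − ρ_w)/(ρ_m − ρ_c) = 3.451 km × 1752/525 = 11.5 km.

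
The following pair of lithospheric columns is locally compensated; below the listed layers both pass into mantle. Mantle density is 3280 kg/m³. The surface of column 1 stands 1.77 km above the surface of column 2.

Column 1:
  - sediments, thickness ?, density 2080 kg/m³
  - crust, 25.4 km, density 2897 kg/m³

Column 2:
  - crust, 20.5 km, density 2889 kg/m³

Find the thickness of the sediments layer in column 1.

3.41 km

Take the compensation level at the base of the deeper column (depth z_c below the surface of column 1) and equate Σ ρ_i t_i down to z_c; mantle fills any gap and the z_c terms cancel.
Column 1: x×2080 + 25.4×2897 + (z_c − 25.4 − x)×3280
Column 2: 1.77×0 + 20.5×2889 + (z_c − 1.77 − 20.5)×3280
The z_c×3280 term appears on both sides and cancels. Collect the known terms of each column as K = Σ(ρt)_known − 3280 × (depth of known layers): K_1 = 73583.8 − 3280×25.4 = −9728.2; K_2 = 59224.5 − 3280×(1.77 + 20.5) = −13821.1.
Balance: K_1 − x×(3280 − 2080) = K_2, so x = (K_1 − K_2)/(3280 − 2080) = 4092.9/1200 = 3.41 km.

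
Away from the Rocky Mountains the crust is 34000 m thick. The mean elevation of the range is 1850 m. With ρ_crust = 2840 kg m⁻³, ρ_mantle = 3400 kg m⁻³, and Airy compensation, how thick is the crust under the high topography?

45200 m

Root depth r = h ρ_c / (ρ_m − ρ_c) = 1850 m × 2840 / 560 = 9382 m.
Total thickness = T + h + r = 34000 m + 1850 m + 9382 m = 45200 m.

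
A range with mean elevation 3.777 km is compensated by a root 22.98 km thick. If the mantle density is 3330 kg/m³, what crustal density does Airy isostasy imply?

ρ_c h = (ρ_m − ρ_c) r → ρ_c (h + r) = ρ_m r → ρ_c = ρ_m r / (h + r).
ρ_c = 3330 × 22.98 km / (3.777 km + 22.98 km) = 2860 kg/m³.

2860 kg/m³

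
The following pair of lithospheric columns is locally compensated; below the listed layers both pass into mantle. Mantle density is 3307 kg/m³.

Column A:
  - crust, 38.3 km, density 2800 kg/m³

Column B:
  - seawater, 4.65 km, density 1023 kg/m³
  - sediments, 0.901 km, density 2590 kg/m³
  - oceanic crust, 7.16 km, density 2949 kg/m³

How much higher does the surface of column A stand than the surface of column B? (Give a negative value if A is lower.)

1.69 km

For any compensation level in the mantle, the mantle terms cancel and isostasy reduces to e = (Σt_A − Σt_B) − (Σ(ρt)_A − Σ(ρt)_B) / ρ_m.
Σt_A = 38.3 km; Σt_B = 12.711 km; Σ(ρt)_A = 107240; Σ(ρt)_B = 28205.38 (in km·kg/m³).
e = (38.3 − 12.711) − (107240 − 28205.38) / 3307 = 1.69 km.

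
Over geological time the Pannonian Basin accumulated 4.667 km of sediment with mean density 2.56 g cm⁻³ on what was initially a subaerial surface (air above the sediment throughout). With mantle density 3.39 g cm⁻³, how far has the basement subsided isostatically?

Subaerial load: s = t ρ_sed / ρ_m = 4.667 km × 2.56/3.39 = 3.52 km.

3.52 km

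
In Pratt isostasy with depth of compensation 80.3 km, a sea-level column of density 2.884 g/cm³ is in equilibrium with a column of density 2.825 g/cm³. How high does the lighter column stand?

1.68 km

ρ_ref D = ρ (D + h) → h = D (ρ_ref − ρ)/ρ.
h = 80.3 km × (2.884 − 2.825)/2.825 = 1.68 km.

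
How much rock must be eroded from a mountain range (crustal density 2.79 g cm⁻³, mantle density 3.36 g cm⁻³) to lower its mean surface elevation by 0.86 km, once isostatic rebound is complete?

5.07 km

Net drop Δ = e − u = e − e ρ_c/ρ_m = e (ρ_m − ρ_c)/ρ_m.
e = Δ ρ_m/(ρ_m − ρ_c) = 0.86 km × 3.36/0.57 = 5.07 km.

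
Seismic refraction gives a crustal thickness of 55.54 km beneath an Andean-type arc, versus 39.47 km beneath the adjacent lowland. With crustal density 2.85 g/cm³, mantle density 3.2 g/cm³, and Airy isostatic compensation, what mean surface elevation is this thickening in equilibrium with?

1.76 km

Excess crust Δ = 55.54 km − 39.47 km = 16.07 km, split between elevation h and root r with h + r = Δ.
Airy balance ρ_c h = (ρ_m − ρ_c) r gives r = h ρ_c/(ρ_m − ρ_c), so h (1 + ρ_c/(ρ_m − ρ_c)) = Δ, i.e. h = Δ (ρ_m − ρ_c)/ρ_m.
h = 16.07 km × 0.35/3.2 = 1.76 km.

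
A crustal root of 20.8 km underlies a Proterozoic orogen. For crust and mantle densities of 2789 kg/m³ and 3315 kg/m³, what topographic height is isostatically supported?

3.92 km

By Archimedes' principle applied to the lithosphere: ρ_c h = (ρ_m − ρ_c) r.
h = r (ρ_m − ρ_c) / ρ_c = 20.8 km × (3315 − 2789) / 2789 = 3.92 km.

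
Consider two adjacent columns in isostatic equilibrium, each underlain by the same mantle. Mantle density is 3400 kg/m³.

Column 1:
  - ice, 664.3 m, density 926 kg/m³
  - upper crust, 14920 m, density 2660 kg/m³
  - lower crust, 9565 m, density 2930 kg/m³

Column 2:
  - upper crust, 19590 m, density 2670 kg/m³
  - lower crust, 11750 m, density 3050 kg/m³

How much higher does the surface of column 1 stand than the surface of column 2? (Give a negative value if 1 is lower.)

For any compensation level in the mantle, the mantle terms cancel and isostasy reduces to e = (Σt_1 − Σt_2) − (Σ(ρt)_1 − Σ(ρt)_2) / ρ_m.
Σt_1 = 25149.3 m; Σt_2 = 31340 m; Σ(ρt)_1 = 68327791.8; Σ(ρt)_2 = 88142800 (in m·kg/m³).
e = (25149.3 − 31340) − (68327791.8 − 88142800) / 3400 = −363 m.

−363 m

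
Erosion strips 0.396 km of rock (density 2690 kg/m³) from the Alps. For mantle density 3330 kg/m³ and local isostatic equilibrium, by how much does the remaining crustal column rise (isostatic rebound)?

Unloading: uplift u = e ρ_c/ρ_m = 0.396 km × 2690/3330 = 0.32 km.

0.32 km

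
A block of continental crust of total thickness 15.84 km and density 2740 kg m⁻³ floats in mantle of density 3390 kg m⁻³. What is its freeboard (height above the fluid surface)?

3.04 km

Floating equilibrium: submerged depth d = t ρ_obj/ρ_fluid = 15.84 km × 2740/3390 = 12.8 km.
Freeboard = t − d = 15.84 km − 12.8 km = 3.04 km.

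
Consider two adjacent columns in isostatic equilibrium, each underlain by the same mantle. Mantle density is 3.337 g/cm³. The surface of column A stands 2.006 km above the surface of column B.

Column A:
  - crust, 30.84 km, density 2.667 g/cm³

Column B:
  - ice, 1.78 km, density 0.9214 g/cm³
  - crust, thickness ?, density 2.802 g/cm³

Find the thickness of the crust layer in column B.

Take the compensation level at the base of the deeper column (depth z_c below the surface of column A) and equate Σ ρ_i t_i down to z_c; mantle fills any gap and the z_c terms cancel.
Column A: 30.84×2.667 + (z_c − 30.84)×3.337
Column B: 2.006×0 + 1.78×0.9214 + x×2.802 + (z_c − 2.006 − 1.78 − x)×3.337
The z_c×3.337 term appears on both sides and cancels. Collect the known terms of each column as K = Σ(ρt)_known − 3.337 × (depth of known layers): K_A = 82.25028 − 3.337×30.84 = −20.6628; K_B = 1.640092 − 3.337×(2.006 + 1.78) = −10.99379.
Balance: K_A = K_B − x×(3.337 − 2.802), so x = (K_B − K_A)/(3.337 − 2.802) = 9.66901/0.535 = 18.1 km.

18.1 km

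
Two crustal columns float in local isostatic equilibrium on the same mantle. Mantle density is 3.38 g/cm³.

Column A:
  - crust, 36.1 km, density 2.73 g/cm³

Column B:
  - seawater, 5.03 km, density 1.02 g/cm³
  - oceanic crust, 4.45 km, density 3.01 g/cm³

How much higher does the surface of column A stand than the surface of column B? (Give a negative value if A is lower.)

For any compensation level in the mantle, the mantle terms cancel and isostasy reduces to e = (Σt_A − Σt_B) − (Σ(ρt)_A − Σ(ρt)_B) / ρ_m.
Σt_A = 36.1 km; Σt_B = 9.48 km; Σ(ρt)_A = 98.553; Σ(ρt)_B = 18.5251 (in km·g/cm³).
e = (36.1 − 9.48) − (98.553 − 18.5251) / 3.38 = 2.94 km.

2.94 km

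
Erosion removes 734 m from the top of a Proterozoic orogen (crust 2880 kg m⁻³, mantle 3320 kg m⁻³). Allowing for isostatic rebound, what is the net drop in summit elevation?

Rebound u = e ρ_c/ρ_m = 734 m × 2880/3320 = 636.7 m.
Net surface drop = e − u = 734 m − 636.7 m = e (ρ_m − ρ_c)/ρ_m = 97.3 m.

97.3 m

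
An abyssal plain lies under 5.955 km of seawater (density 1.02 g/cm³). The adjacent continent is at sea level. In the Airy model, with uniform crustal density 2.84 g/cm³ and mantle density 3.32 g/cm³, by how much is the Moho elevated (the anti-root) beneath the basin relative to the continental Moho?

For local isostatic compensation: replacing crust with seawater at the top is compensated by replacing crust with mantle at the base: d (ρ_c − ρ_w) = a (ρ_m − ρ_c).
a = d (ρ_c − ρ_w)/(ρ_m − ρ_c) = 5.955 km × 1.82/0.48 = 22.6 km.

22.6 km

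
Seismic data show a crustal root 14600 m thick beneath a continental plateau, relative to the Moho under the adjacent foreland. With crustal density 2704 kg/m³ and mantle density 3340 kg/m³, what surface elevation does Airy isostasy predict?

Balancing pressure at the compensation depth: ρ_c h = (ρ_m − ρ_c) r.
h = r (ρ_m − ρ_c) / ρ_c = 14600 m × (3340 − 2704) / 2704 = 3430 m.

3430 m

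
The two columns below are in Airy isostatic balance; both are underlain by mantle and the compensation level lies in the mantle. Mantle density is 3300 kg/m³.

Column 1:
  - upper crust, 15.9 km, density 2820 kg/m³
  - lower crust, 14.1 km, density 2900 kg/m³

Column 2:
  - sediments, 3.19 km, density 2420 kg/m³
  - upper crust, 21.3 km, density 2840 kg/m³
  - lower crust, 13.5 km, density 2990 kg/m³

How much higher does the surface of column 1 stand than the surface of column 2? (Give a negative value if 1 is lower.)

−1.07 km

For any compensation level in the mantle, the mantle terms cancel and isostasy reduces to e = (Σt_1 − Σt_2) − (Σ(ρt)_1 − Σ(ρt)_2) / ρ_m.
Σt_1 = 30 km; Σt_2 = 37.99 km; Σ(ρt)_1 = 85728; Σ(ρt)_2 = 108576.8 (in km·kg/m³).
e = (30 − 37.99) − (85728 − 108576.8) / 3300 = −1.07 km.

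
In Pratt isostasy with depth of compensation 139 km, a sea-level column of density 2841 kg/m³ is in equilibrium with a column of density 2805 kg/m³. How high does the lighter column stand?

ρ_ref D = ρ (D + h) → h = D (ρ_ref − ρ)/ρ.
h = 139 km × (2841 − 2805)/2805 = 1.78 km.

1.78 km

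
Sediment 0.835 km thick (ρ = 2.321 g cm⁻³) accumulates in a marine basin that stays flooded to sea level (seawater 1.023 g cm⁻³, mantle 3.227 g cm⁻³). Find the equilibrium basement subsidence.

0.492 km

Submarine loading: the sediment displaces seawater, and the subsidence is in turn flooded, so s (ρ_m − ρ_w) = t (ρ_sed − ρ_w).
s = 0.835 km × (2.321 − 1.023) / (3.227 − 1.023) = 0.492 km.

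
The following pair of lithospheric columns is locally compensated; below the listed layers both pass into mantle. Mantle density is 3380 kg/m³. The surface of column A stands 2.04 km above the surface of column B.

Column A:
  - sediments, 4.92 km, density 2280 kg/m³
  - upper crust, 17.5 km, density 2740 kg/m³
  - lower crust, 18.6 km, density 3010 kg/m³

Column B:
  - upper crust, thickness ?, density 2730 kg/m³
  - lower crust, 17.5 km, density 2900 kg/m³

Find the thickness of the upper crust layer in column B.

Take the compensation level at the base of the deeper column (depth z_c below the surface of column A) and equate Σ ρ_i t_i down to z_c; mantle fills any gap and the z_c terms cancel.
Column A: 4.92×2280 + 17.5×2740 + 18.6×3010 + (z_c − 41.02)×3380
Column B: 2.04×0 + x×2730 + 17.5×2900 + (z_c − 2.04 − 17.5 − x)×3380
The z_c×3380 term appears on both sides and cancels. Collect the known terms of each column as K = Σ(ρt)_known − 3380 × (depth of known layers): K_A = 115153.6 − 3380×41.02 = −23494; K_B = 50750 − 3380×(2.04 + 17.5) = −15295.2.
Balance: K_A = K_B − x×(3380 − 2730), so x = (K_B − K_A)/(3380 − 2730) = 8198.8/650 = 12.6 km.

12.6 km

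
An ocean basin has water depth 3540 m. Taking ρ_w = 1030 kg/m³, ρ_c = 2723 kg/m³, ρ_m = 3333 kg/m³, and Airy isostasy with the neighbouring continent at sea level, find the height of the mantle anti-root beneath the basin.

9820 m

Balancing pressure at the compensation depth: replacing crust with seawater at the top is compensated by replacing crust with mantle at the base: d (ρ_c − ρ_w) = a (ρ_m − ρ_c).
a = d (ρ_c − ρ_w)/(ρ_m − ρ_c) = 3540 m × 1693/610 = 9820 m.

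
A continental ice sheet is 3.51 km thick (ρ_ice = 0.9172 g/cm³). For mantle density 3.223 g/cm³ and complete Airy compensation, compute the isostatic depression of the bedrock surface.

Isostatic balance requires: the ice load ρ_ice t is balanced by mantle displaced below, ρ_m s.
s = t ρ_ice / ρ_m = 3.51 km × 0.9172/3.223 = 0.999 km.

0.999 km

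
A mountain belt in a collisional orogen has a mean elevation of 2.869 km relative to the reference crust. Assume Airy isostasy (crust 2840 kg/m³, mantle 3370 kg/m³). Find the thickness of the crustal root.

15.4 km

By Archimedes' principle applied to the lithosphere: the weight of the topography is balanced by the buoyancy of the root, ρ_c h = (ρ_m − ρ_c) r.
r = h · ρ_c / (ρ_m − ρ_c) = 2.869 km × 2840 / (3370 − 2840) = 15.4 km.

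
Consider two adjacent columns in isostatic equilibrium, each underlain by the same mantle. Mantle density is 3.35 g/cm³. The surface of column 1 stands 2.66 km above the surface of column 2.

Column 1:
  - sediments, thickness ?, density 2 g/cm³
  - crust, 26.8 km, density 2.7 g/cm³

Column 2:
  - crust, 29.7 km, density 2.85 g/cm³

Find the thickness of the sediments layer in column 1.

Take the compensation level at the base of the deeper column (depth z_c below the surface of column 1) and equate Σ ρ_i t_i down to z_c; mantle fills any gap and the z_c terms cancel.
Column 1: x×2 + 26.8×2.7 + (z_c − 26.8 − x)×3.35
Column 2: 2.66×0 + 29.7×2.85 + (z_c − 2.66 − 29.7)×3.35
The z_c×3.35 term appears on both sides and cancels. Collect the known terms of each column as K = Σ(ρt)_known − 3.35 × (depth of known layers): K_1 = 72.36 − 3.35×26.8 = −17.42; K_2 = 84.645 − 3.35×(2.66 + 29.7) = −23.761.
Balance: K_1 − x×(3.35 − 2) = K_2, so x = (K_1 − K_2)/(3.35 − 2) = 6.341/1.35 = 4.7 km.

4.7 km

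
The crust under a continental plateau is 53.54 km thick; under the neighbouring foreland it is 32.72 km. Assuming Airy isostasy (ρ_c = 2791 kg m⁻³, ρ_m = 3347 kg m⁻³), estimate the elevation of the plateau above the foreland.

Excess crust Δ = 53.54 km − 32.72 km = 20.82 km, split between elevation h and root r with h + r = Δ.
Airy balance ρ_c h = (ρ_m − ρ_c) r gives r = h ρ_c/(ρ_m − ρ_c), so h (1 + ρ_c/(ρ_m − ρ_c)) = Δ, i.e. h = Δ (ρ_m − ρ_c)/ρ_m.
h = 20.82 km × 556/3347 = 3.46 km.

3.46 km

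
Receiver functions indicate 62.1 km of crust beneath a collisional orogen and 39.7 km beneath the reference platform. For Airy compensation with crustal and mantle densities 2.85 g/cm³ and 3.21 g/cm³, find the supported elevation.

2.51 km

Excess crust Δ = 62.1 km − 39.7 km = 22.4 km, split between elevation h and root r with h + r = Δ.
Airy balance ρ_c h = (ρ_m − ρ_c) r gives r = h ρ_c/(ρ_m − ρ_c), so h (1 + ρ_c/(ρ_m − ρ_c)) = Δ, i.e. h = Δ (ρ_m − ρ_c)/ρ_m.
h = 22.4 km × 0.36/3.21 = 2.51 km.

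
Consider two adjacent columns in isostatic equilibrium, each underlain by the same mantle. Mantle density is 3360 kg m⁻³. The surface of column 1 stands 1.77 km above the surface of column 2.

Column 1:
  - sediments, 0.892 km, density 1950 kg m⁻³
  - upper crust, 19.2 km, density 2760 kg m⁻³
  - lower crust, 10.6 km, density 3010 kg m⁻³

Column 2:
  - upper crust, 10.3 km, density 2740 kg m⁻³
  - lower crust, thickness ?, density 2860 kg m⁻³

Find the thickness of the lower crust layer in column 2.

8.31 km

Take the compensation level at the base of the deeper column (depth z_c below the surface of column 1) and equate Σ ρ_i t_i down to z_c; mantle fills any gap and the z_c terms cancel.
Column 1: 0.892×1950 + 19.2×2760 + 10.6×3010 + (z_c − 30.692)×3360
Column 2: 1.77×0 + 10.3×2740 + x×2860 + (z_c − 1.77 − 10.3 − x)×3360
The z_c×3360 term appears on both sides and cancels. Collect the known terms of each column as K = Σ(ρt)_known − 3360 × (depth of known layers): K_1 = 86637.4 − 3360×30.692 = −16487.72; K_2 = 28222 − 3360×(1.77 + 10.3) = −12333.2.
Balance: K_1 = K_2 − x×(3360 − 2860), so x = (K_2 − K_1)/(3360 − 2860) = 4154.52/500 = 8.31 km.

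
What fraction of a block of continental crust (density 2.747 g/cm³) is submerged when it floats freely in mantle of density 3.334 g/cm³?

82.4%

Submerged fraction = ρ_obj/ρ_fluid = 2.747/3.334 = 82.4%.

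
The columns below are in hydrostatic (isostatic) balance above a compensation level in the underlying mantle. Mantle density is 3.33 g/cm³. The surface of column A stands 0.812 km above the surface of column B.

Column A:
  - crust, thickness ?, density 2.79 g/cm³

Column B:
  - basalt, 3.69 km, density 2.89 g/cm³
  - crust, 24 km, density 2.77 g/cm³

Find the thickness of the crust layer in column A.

Take the compensation level at the base of the deeper column (depth z_c below the surface of column A) and equate Σ ρ_i t_i down to z_c; mantle fills any gap and the z_c terms cancel.
Column A: x×2.79 + (z_c − 0 − x)×3.33
Column B: 0.812×0 + 3.69×2.89 + 24×2.77 + (z_c − 0.812 − 27.69)×3.33
The z_c×3.33 term appears on both sides and cancels. Collect the known terms of each column as K = Σ(ρt)_known − 3.33 × (depth of known layers): K_A = 0 − 3.33×0 = 0; K_B = 77.1441 − 3.33×(0.812 + 27.69) = −17.76756.
Balance: K_A − x×(3.33 − 2.79) = K_B, so x = (K_A − K_B)/(3.33 − 2.79) = 17.7676/0.54 = 32.9 km.

32.9 km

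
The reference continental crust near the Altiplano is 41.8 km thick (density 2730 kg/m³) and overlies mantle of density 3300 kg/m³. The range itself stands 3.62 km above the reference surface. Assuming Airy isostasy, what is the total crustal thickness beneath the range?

62.8 km

Root depth r = h ρ_c / (ρ_m − ρ_c) = 3.62 km × 2730 / 570 = 17.34 km.
Total thickness = T + h + r = 41.8 km + 3.62 km + 17.34 km = 62.8 km.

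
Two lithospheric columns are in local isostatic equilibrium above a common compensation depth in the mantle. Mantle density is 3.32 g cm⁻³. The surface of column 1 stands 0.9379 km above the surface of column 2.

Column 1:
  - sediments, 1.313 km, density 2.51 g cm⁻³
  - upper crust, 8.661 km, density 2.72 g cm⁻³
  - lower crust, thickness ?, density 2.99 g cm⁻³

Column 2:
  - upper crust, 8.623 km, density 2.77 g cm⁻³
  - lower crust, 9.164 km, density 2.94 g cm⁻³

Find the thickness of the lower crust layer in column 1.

15.4 km

Take the compensation level at the base of the deeper column (depth z_c below the surface of column 1) and equate Σ ρ_i t_i down to z_c; mantle fills any gap and the z_c terms cancel.
Column 1: 1.313×2.51 + 8.661×2.72 + x×2.99 + (z_c − 9.974 − x)×3.32
Column 2: 0.9379×0 + 8.623×2.77 + 9.164×2.94 + (z_c − 0.9379 − 17.787)×3.32
The z_c×3.32 term appears on both sides and cancels. Collect the known terms of each column as K = Σ(ρt)_known − 3.32 × (depth of known layers): K_1 = 26.85355 − 3.32×9.974 = −6.26013; K_2 = 50.82787 − 3.32×(0.9379 + 17.787) = −11.338798.
Balance: K_1 − x×(3.32 − 2.99) = K_2, so x = (K_1 − K_2)/(3.32 − 2.99) = 5.07867/0.33 = 15.4 km.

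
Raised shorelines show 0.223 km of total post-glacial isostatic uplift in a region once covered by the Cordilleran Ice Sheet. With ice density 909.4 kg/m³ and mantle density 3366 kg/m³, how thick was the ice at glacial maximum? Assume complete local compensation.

0.825 km

u = t ρ_ice/ρ_m → t = u ρ_m/ρ_ice = 0.223 km × 3366/909.4 = 0.825 km.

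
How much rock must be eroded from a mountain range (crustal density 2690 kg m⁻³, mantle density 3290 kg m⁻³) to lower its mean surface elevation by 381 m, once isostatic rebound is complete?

2090 m

Net drop Δ = e − u = e − e ρ_c/ρ_m = e (ρ_m − ρ_c)/ρ_m.
e = Δ ρ_m/(ρ_m − ρ_c) = 381 m × 3290/600 = 2090 m.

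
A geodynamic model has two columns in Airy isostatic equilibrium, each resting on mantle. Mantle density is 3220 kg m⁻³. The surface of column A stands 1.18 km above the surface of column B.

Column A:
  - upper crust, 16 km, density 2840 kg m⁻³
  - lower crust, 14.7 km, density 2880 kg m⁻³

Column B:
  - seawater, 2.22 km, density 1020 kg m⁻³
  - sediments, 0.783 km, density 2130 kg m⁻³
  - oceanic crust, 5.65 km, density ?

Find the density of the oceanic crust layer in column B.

2950 kg m⁻³

Take the compensation level at the base of the deeper column (depth z_c below the surface of column A) and equate Σ ρ_i t_i down to z_c; mantle fills any gap and the z_c terms cancel.
Column A: 16×2840 + 14.7×2880 + (z_c − 30.7)×3220
Column B: 1.18×0 + 2.22×1020 + 0.783×2130 + 5.65×ρ + (z_c − 1.18 − 8.653)×3220
The z_c×3220 term appears on both sides and cancels. Collect the known terms of each column as K = Σ(ρt)_known − 3220 × (depth of known layers): K_A = 87776 − 3220×30.7 = −11078; K_B = 3932.19 − 3220×(1.18 + 8.653) = −27730.07.
Balance: K_A = K_B + 5.65×ρ, so ρ = (K_A − K_B)/5.65 = 16652.1/5.65 = 2950 kg m⁻³.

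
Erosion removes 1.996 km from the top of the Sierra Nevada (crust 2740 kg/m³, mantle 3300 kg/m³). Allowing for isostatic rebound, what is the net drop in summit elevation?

0.339 km

Rebound u = e ρ_c/ρ_m = 1.996 km × 2740/3300 = 1.657 km.
Net surface drop = e − u = 1.996 km − 1.657 km = e (ρ_m − ρ_c)/ρ_m = 0.339 km.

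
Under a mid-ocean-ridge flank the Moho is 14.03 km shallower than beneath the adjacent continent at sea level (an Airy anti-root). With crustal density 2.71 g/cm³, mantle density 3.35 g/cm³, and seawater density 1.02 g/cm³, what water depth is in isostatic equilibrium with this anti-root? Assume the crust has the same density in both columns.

Replacing a thickness d of crust by seawater at the top must be balanced by replacing crust with mantle at the base: d (ρ_c − ρ_w) = a (ρ_m − ρ_c).
d = a (ρ_m − ρ_c)/(ρ_c − ρ_w) = 14.03 km × 0.64/1.69 = 5.31 km.

5.31 km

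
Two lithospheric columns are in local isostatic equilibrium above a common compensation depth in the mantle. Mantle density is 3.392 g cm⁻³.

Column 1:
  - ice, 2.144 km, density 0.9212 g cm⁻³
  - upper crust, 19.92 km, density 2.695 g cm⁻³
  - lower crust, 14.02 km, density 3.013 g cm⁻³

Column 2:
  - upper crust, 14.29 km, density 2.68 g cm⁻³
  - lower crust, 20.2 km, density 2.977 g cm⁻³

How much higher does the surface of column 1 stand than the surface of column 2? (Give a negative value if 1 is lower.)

For any compensation level in the mantle, the mantle terms cancel and isostasy reduces to e = (Σt_1 − Σt_2) − (Σ(ρt)_1 − Σ(ρt)_2) / ρ_m.
Σt_1 = 36.084 km; Σt_2 = 34.49 km; Σ(ρt)_1 = 97.9017128; Σ(ρt)_2 = 98.4326 (in km·g cm⁻³).
e = (36.084 − 34.49) − (97.9017128 − 98.4326) / 3.392 = 1.75 km.

1.75 km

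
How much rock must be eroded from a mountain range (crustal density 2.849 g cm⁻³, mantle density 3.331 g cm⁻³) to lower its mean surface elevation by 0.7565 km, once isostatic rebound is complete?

Net drop Δ = e − u = e − e ρ_c/ρ_m = e (ρ_m − ρ_c)/ρ_m.
e = Δ ρ_m/(ρ_m − ρ_c) = 0.7565 km × 3.331/0.482 = 5.23 km.

5.23 km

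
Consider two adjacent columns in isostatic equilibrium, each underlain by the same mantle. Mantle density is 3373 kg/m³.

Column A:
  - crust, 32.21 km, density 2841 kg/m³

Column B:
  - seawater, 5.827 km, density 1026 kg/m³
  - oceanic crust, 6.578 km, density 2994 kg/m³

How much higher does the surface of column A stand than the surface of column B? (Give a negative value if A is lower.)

For any compensation level in the mantle, the mantle terms cancel and isostasy reduces to e = (Σt_A − Σt_B) − (Σ(ρt)_A − Σ(ρt)_B) / ρ_m.
Σt_A = 32.21 km; Σt_B = 12.405 km; Σ(ρt)_A = 91508.61; Σ(ρt)_B = 25673.034 (in km·kg/m³).
e = (32.21 − 12.405) − (91508.61 − 25673.034) / 3373 = 0.287 km.

0.287 km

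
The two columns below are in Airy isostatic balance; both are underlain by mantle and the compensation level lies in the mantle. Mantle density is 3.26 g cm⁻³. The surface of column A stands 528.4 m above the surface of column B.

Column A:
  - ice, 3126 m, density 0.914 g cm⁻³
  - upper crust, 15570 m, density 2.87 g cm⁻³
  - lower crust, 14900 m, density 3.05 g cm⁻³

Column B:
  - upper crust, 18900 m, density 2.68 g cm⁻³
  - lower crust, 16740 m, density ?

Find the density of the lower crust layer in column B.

Take the compensation level at the base of the deeper column (depth z_c below the surface of column A) and equate Σ ρ_i t_i down to z_c; mantle fills any gap and the z_c terms cancel.
Column A: 3126×0.914 + 15570×2.87 + 14900×3.05 + (z_c − 33596)×3.26
Column B: 528.4×0 + 18900×2.68 + 16740×ρ + (z_c − 528.4 − 35640)×3.26
The z_c×3.26 term appears on both sides and cancels. Collect the known terms of each column as K = Σ(ρt)_known − 3.26 × (depth of known layers): K_A = 92988.064 − 3.26×33596 = −16534.896; K_B = 50652 − 3.26×(528.4 + 35640) = −67256.984.
Balance: K_A = K_B + 16740×ρ, so ρ = (K_A − K_B)/16740 = 50722.1/16740 = 3.03 g cm⁻³.

3.03 g cm⁻³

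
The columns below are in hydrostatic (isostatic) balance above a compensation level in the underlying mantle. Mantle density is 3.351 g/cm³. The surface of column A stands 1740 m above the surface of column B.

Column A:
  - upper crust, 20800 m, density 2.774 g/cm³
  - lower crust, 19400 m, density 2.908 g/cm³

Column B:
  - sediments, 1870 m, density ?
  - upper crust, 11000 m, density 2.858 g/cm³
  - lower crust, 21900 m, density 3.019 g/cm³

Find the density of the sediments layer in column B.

Take the compensation level at the base of the deeper column (depth z_c below the surface of column A) and equate Σ ρ_i t_i down to z_c; mantle fills any gap and the z_c terms cancel.
Column A: 20800×2.774 + 19400×2.908 + (z_c − 40200)×3.351
Column B: 1740×0 + 1870×ρ + 11000×2.858 + 21900×3.019 + (z_c − 1740 − 34770)×3.351
The z_c×3.351 term appears on both sides and cancels. Collect the known terms of each column as K = Σ(ρt)_known − 3.351 × (depth of known layers): K_A = 114114.4 − 3.351×40200 = −20595.8; K_B = 97554.1 − 3.351×(1740 + 34770) = −24790.91.
Balance: K_A = K_B + 1870×ρ, so ρ = (K_A − K_B)/1870 = 4195.11/1870 = 2.24 g/cm³.

2.24 g/cm³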